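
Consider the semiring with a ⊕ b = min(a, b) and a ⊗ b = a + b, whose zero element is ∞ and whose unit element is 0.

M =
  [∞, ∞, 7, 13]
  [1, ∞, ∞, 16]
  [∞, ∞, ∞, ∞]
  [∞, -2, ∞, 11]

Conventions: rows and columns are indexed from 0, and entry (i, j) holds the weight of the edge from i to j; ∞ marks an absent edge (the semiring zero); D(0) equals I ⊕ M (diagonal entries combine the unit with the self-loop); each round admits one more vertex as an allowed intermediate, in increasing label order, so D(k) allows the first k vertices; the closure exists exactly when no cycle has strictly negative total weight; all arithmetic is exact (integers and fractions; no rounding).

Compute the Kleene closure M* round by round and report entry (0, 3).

D(0):
  [0, ∞, 7, 13]
  [1, 0, ∞, 16]
  [∞, ∞, 0, ∞]
  [∞, -2, ∞, 0]
D(1):
  [0, ∞, 7, 13]
  [1, 0, 8, 14]
  [∞, ∞, 0, ∞]
  [∞, -2, ∞, 0]
D(2):
  [0, ∞, 7, 13]
  [1, 0, 8, 14]
  [∞, ∞, 0, ∞]
  [-1, -2, 6, 0]
D(3):
  [0, ∞, 7, 13]
  [1, 0, 8, 14]
  [∞, ∞, 0, ∞]
  [-1, -2, 6, 0]
D(4):
  [0, 11, 7, 13]
  [1, 0, 8, 14]
  [∞, ∞, 0, ∞]
  [-1, -2, 6, 0]
Answer: M*[0][3] = 13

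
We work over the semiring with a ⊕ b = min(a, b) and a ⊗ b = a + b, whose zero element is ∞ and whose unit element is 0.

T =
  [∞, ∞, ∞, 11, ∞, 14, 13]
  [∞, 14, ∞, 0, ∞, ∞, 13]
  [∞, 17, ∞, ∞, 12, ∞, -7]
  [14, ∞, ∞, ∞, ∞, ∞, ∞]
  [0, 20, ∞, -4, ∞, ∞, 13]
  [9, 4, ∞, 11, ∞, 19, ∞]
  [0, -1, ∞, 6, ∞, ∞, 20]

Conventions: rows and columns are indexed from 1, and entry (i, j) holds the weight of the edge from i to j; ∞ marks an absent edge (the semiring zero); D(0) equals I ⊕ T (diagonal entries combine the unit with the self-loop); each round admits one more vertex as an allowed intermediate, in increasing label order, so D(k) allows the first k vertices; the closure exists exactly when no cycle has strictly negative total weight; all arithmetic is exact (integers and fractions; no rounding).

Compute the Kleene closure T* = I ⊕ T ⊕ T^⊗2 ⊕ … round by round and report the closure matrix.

D(0):
  [0, ∞, ∞, 11, ∞, 14, 13]
  [∞, 0, ∞, 0, ∞, ∞, 13]
  [∞, 17, 0, ∞, 12, ∞, -7]
  [14, ∞, ∞, 0, ∞, ∞, ∞]
  [0, 20, ∞, -4, 0, ∞, 13]
  [9, 4, ∞, 11, ∞, 0, ∞]
  [0, -1, ∞, 6, ∞, ∞, 0]
D(1):
  [0, ∞, ∞, 11, ∞, 14, 13]
  [∞, 0, ∞, 0, ∞, ∞, 13]
  [∞, 17, 0, ∞, 12, ∞, -7]
  [14, ∞, ∞, 0, ∞, 28, 27]
  [0, 20, ∞, -4, 0, 14, 13]
  [9, 4, ∞, 11, ∞, 0, 22]
  [0, -1, ∞, 6, ∞, 14, 0]
D(2):
  [0, ∞, ∞, 11, ∞, 14, 13]
  [∞, 0, ∞, 0, ∞, ∞, 13]
  [∞, 17, 0, 17, 12, ∞, -7]
  [14, ∞, ∞, 0, ∞, 28, 27]
  [0, 20, ∞, -4, 0, 14, 13]
  [9, 4, ∞, 4, ∞, 0, 17]
  [0, -1, ∞, -1, ∞, 14, 0]
D(3):
  [0, ∞, ∞, 11, ∞, 14, 13]
  [∞, 0, ∞, 0, ∞, ∞, 13]
  [∞, 17, 0, 17, 12, ∞, -7]
  [14, ∞, ∞, 0, ∞, 28, 27]
  [0, 20, ∞, -4, 0, 14, 13]
  [9, 4, ∞, 4, ∞, 0, 17]
  [0, -1, ∞, -1, ∞, 14, 0]
D(4):
  [0, ∞, ∞, 11, ∞, 14, 13]
  [14, 0, ∞, 0, ∞, 28, 13]
  [31, 17, 0, 17, 12, 45, -7]
  [14, ∞, ∞, 0, ∞, 28, 27]
  [0, 20, ∞, -4, 0, 14, 13]
  [9, 4, ∞, 4, ∞, 0, 17]
  [0, -1, ∞, -1, ∞, 14, 0]
D(5):
  [0, ∞, ∞, 11, ∞, 14, 13]
  [14, 0, ∞, 0, ∞, 28, 13]
  [12, 17, 0, 8, 12, 26, -7]
  [14, ∞, ∞, 0, ∞, 28, 27]
  [0, 20, ∞, -4, 0, 14, 13]
  [9, 4, ∞, 4, ∞, 0, 17]
  [0, -1, ∞, -1, ∞, 14, 0]
D(6):
  [0, 18, ∞, 11, ∞, 14, 13]
  [14, 0, ∞, 0, ∞, 28, 13]
  [12, 17, 0, 8, 12, 26, -7]
  [14, 32, ∞, 0, ∞, 28, 27]
  [0, 18, ∞, -4, 0, 14, 13]
  [9, 4, ∞, 4, ∞, 0, 17]
  [0, -1, ∞, -1, ∞, 14, 0]
D(7):
  [0, 12, ∞, 11, ∞, 14, 13]
  [13, 0, ∞, 0, ∞, 27, 13]
  [-7, -8, 0, -8, 12, 7, -7]
  [14, 26, ∞, 0, ∞, 28, 27]
  [0, 12, ∞, -4, 0, 14, 13]
  [9, 4, ∞, 4, ∞, 0, 17]
  [0, -1, ∞, -1, ∞, 14, 0]
Answer: T* = [[0, 12, ∞, 11, ∞, 14, 13], [13, 0, ∞, 0, ∞, 27, 13], [-7, -8, 0, -8, 12, 7, -7], [14, 26, ∞, 0, ∞, 28, 27], [0, 12, ∞, -4, 0, 14, 13], [9, 4, ∞, 4, ∞, 0, 17], [0, -1, ∞, -1, ∞, 14, 0]]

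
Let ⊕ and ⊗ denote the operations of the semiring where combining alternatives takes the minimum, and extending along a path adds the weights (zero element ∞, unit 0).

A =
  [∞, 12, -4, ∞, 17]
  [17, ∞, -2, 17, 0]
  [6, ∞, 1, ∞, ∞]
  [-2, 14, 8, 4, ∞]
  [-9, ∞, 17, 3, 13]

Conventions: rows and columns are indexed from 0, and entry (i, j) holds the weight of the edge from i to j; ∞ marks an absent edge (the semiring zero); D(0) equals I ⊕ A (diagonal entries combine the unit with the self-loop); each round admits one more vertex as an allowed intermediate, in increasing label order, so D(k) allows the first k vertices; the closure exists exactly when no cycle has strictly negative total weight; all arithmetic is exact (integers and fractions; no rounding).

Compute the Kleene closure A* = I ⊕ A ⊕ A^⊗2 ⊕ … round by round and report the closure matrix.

D(0):
  [0, 12, -4, ∞, 17]
  [17, 0, -2, 17, 0]
  [6, ∞, 0, ∞, ∞]
  [-2, 14, 8, 0, ∞]
  [-9, ∞, 17, 3, 0]
D(1):
  [0, 12, -4, ∞, 17]
  [17, 0, -2, 17, 0]
  [6, 18, 0, ∞, 23]
  [-2, 10, -6, 0, 15]
  [-9, 3, -13, 3, 0]
D(2):
  [0, 12, -4, 29, 12]
  [17, 0, -2, 17, 0]
  [6, 18, 0, 35, 18]
  [-2, 10, -6, 0, 10]
  [-9, 3, -13, 3, 0]
D(3):
  [0, 12, -4, 29, 12]
  [4, 0, -2, 17, 0]
  [6, 18, 0, 35, 18]
  [-2, 10, -6, 0, 10]
  [-9, 3, -13, 3, 0]
D(4):
  [0, 12, -4, 29, 12]
  [4, 0, -2, 17, 0]
  [6, 18, 0, 35, 18]
  [-2, 10, -6, 0, 10]
  [-9, 3, -13, 3, 0]
D(5):
  [0, 12, -4, 15, 12]
  [-9, 0, -13, 3, 0]
  [6, 18, 0, 21, 18]
  [-2, 10, -6, 0, 10]
  [-9, 3, -13, 3, 0]
Answer: A* = [[0, 12, -4, 15, 12], [-9, 0, -13, 3, 0], [6, 18, 0, 21, 18], [-2, 10, -6, 0, 10], [-9, 3, -13, 3, 0]]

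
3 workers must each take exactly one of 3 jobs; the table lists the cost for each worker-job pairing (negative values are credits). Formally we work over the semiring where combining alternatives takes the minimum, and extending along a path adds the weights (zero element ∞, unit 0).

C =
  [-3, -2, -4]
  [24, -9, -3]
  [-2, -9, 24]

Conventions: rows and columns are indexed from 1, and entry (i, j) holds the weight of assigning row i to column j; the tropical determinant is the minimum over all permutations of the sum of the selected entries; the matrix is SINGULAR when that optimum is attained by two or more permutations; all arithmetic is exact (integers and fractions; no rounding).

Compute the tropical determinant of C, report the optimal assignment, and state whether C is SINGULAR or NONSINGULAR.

σ = (1, 2, 3): (-3) + (-9) + 24 = 12
σ = (1, 3, 2): (-3) + (-3) + (-9) = -15
σ = (2, 1, 3): (-2) + 24 + 24 = 46
σ = (2, 3, 1): (-2) + (-3) + (-2) = -7
σ = (3, 1, 2): (-4) + 24 + (-9) = 11
σ = (3, 2, 1): (-4) + (-9) + (-2) = -15
Optimal value attained by: σ = (1, 3, 2).
Answer: det⊕(C) = -15; verdict: SINGULAR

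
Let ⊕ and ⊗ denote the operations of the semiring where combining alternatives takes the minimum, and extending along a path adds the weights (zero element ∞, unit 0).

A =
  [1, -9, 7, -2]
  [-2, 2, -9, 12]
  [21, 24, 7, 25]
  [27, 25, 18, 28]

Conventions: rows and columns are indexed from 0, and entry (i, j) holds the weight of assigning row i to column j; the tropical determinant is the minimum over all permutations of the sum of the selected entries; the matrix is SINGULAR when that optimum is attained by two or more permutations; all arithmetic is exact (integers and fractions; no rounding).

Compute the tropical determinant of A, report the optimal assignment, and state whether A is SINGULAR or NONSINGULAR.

σ = (0, 1, 2, 3): 1 + 2 + 7 + 28 = 38
σ = (0, 1, 3, 2): 1 + 2 + 25 + 18 = 46
σ = (0, 2, 1, 3): 1 + (-9) + 24 + 28 = 44
σ = (0, 2, 3, 1): 1 + (-9) + 25 + 25 = 42
σ = (0, 3, 1, 2): 1 + 12 + 24 + 18 = 55
σ = (0, 3, 2, 1): 1 + 12 + 7 + 25 = 45
σ = (1, 0, 2, 3): (-9) + (-2) + 7 + 28 = 24
σ = (1, 0, 3, 2): (-9) + (-2) + 25 + 18 = 32
σ = (1, 2, 0, 3): (-9) + (-9) + 21 + 28 = 31
σ = (1, 2, 3, 0): (-9) + (-9) + 25 + 27 = 34
σ = (1, 3, 0, 2): (-9) + 12 + 21 + 18 = 42
σ = (1, 3, 2, 0): (-9) + 12 + 7 + 27 = 37
σ = (2, 0, 1, 3): 7 + (-2) + 24 + 28 = 57
σ = (2, 0, 3, 1): 7 + (-2) + 25 + 25 = 55
σ = (2, 1, 0, 3): 7 + 2 + 21 + 28 = 58
σ = (2, 1, 3, 0): 7 + 2 + 25 + 27 = 61
σ = (2, 3, 0, 1): 7 + 12 + 21 + 25 = 65
σ = (2, 3, 1, 0): 7 + 12 + 24 + 27 = 70
σ = (3, 0, 1, 2): (-2) + (-2) + 24 + 18 = 38
σ = (3, 0, 2, 1): (-2) + (-2) + 7 + 25 = 28
σ = (3, 1, 0, 2): (-2) + 2 + 21 + 18 = 39
σ = (3, 1, 2, 0): (-2) + 2 + 7 + 27 = 34
σ = (3, 2, 0, 1): (-2) + (-9) + 21 + 25 = 35
σ = (3, 2, 1, 0): (-2) + (-9) + 24 + 27 = 40
Optimal value attained by: σ = (1, 0, 2, 3).
Answer: det⊕(A) = 24; verdict: NONSINGULAR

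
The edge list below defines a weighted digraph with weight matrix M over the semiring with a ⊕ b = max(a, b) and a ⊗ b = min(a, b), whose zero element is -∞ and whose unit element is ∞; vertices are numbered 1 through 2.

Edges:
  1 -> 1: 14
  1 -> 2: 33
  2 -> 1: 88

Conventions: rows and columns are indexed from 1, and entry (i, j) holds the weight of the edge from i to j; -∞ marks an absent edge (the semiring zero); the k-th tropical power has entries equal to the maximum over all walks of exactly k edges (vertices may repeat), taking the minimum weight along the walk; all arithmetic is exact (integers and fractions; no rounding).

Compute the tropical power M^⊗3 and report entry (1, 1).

M^⊗2:
  [33, 14]
  [14, 33]
M^⊗3:
  [14, 33]
  [33, 14]
Key observation: the optimum is the walk 1->1->2->1, with weight 14 min 33 min 88 = 14.
Optimal value attained by: walk 1->1->2->1.
Answer: (M^⊗3)[1][1] = 14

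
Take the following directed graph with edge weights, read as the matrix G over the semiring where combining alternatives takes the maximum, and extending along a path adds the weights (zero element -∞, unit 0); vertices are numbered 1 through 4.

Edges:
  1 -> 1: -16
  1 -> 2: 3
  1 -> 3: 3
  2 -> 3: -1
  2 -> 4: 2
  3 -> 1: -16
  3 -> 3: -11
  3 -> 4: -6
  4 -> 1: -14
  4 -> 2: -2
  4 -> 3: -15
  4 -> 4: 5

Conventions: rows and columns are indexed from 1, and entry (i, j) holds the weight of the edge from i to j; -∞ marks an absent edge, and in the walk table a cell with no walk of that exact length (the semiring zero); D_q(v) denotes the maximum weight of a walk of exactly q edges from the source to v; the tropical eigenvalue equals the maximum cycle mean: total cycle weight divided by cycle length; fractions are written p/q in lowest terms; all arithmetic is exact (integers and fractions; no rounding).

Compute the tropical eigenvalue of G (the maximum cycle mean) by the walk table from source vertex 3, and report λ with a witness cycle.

q=0: [-∞, -∞, 0, -∞]
q=1: [-16, -∞, -11, -6]
q=2: [-20, -8, -13, -1]
q=3: [-15, -3, -9, 4]
q=4: [-10, 2, -4, 9]
Optimal cycle mean attained by: cycle 4->4, total 5, length 1.
Answer: λ = 5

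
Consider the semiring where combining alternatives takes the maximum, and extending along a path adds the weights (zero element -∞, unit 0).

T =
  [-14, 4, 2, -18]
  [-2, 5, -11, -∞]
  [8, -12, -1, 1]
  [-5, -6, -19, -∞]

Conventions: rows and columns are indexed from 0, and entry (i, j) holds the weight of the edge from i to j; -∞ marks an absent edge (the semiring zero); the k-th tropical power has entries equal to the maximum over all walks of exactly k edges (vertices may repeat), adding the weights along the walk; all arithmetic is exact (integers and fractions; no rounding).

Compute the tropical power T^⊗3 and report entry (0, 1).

T^⊗2:
  [10, 9, 1, 3]
  [3, 10, 0, -10]
  [7, 12, 10, 0]
  [-8, -1, -3, -18]
T^⊗3:
  [9, 14, 12, 2]
  [8, 15, 5, 1]
  [18, 17, 9, 11]
  [5, 4, -4, -2]
Key observation: the optimum is the walk 0->1->1->1, with weight 4 + 5 + 5 = 14.
Optimal value attained by: walk 0->1->1->1.
Answer: (T^⊗3)[0][1] = 14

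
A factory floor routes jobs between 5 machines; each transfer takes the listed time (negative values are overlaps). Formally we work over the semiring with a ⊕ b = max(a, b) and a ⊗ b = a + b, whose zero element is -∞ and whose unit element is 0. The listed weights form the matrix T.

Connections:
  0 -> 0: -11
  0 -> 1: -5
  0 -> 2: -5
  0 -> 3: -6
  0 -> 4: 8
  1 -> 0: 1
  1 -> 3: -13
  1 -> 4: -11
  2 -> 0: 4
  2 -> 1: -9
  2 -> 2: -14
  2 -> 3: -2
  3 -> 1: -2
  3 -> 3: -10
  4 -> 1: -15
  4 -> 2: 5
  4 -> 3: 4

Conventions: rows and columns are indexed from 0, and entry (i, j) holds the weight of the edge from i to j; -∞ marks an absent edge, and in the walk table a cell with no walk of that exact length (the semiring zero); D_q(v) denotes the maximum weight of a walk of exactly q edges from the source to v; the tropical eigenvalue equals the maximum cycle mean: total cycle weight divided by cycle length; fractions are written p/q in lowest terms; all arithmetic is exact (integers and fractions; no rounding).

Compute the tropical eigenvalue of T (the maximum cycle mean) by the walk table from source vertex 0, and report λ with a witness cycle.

q=0: [0, -∞, -∞, -∞, -∞]
q=1: [-11, -5, -5, -6, 8]
q=2: [-1, -7, 13, 12, -3]
q=3: [17, 10, 2, 11, 7]
q=4: [11, 12, 12, 11, 25]
q=5: [16, 10, 30, 29, 19]
Optimal cycle mean attained by: cycle 0->4->2->0, total 8 + 5 + 4, length 3.
Answer: λ = 17/3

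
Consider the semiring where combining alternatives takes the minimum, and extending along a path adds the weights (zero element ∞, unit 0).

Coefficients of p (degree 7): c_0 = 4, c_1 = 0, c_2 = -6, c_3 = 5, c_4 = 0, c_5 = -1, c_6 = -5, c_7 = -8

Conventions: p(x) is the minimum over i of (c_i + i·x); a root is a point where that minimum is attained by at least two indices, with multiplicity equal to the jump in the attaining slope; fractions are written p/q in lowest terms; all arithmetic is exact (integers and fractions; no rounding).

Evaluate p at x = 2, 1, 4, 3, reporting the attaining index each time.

p(2) = min(4+0·2=4, 0+1·2=2, -6+2·2=-2, 5+3·2=11, 0+4·2=8, -1+5·2=9, -5+6·2=7, -8+7·2=6) = -2 (attained by i=2)
p(1) = min(4+0·1=4, 0+1·1=1, -6+2·1=-4, 5+3·1=8, 0+4·1=4, -1+5·1=4, -5+6·1=1, -8+7·1=-1) = -4 (attained by i=2)
p(4) = min(4+0·4=4, 0+1·4=4, -6+2·4=2, 5+3·4=17, 0+4·4=16, -1+5·4=19, -5+6·4=19, -8+7·4=20) = 2 (attained by i=2)
p(3) = min(4+0·3=4, 0+1·3=3, -6+2·3=0, 5+3·3=14, 0+4·3=12, -1+5·3=14, -5+6·3=13, -8+7·3=13) = 0 (attained by i=2)
Answer: p(2) = -2; p(1) = -4; p(4) = 2; p(3) = 0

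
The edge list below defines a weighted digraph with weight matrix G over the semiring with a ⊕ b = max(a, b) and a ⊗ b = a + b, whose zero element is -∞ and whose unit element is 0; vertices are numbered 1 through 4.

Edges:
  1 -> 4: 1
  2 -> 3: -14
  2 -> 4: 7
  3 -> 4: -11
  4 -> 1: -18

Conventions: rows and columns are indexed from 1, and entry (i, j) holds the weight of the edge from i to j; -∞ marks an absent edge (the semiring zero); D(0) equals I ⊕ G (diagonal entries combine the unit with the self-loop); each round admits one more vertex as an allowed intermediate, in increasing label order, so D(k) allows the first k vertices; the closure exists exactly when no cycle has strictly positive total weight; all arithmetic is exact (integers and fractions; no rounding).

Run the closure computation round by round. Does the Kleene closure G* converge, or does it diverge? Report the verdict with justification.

D(0):
  [0, -∞, -∞, 1]
  [-∞, 0, -14, 7]
  [-∞, -∞, 0, -11]
  [-18, -∞, -∞, 0]
D(1):
  [0, -∞, -∞, 1]
  [-∞, 0, -14, 7]
  [-∞, -∞, 0, -11]
  [-18, -∞, -∞, 0]
D(2):
  [0, -∞, -∞, 1]
  [-∞, 0, -14, 7]
  [-∞, -∞, 0, -11]
  [-18, -∞, -∞, 0]
D(3):
  [0, -∞, -∞, 1]
  [-∞, 0, -14, 7]
  [-∞, -∞, 0, -11]
  [-18, -∞, -∞, 0]
D(4):
  [0, -∞, -∞, 1]
  [-11, 0, -14, 7]
  [-29, -∞, 0, -11]
  [-18, -∞, -∞, 0]
Key observation: every diagonal entry stays at the unit through all rounds, so no improving cycle exists.
Answer: CONVERGES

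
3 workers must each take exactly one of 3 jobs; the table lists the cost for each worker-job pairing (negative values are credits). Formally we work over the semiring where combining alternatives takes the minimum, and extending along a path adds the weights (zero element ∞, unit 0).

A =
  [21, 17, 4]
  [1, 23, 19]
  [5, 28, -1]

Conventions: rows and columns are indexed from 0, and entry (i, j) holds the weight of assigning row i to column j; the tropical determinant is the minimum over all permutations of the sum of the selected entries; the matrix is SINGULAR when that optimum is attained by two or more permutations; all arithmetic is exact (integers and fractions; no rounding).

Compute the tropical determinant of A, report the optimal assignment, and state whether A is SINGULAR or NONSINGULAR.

σ = (0, 1, 2): 21 + 23 + (-1) = 43
σ = (0, 2, 1): 21 + 19 + 28 = 68
σ = (1, 0, 2): 17 + 1 + (-1) = 17
σ = (1, 2, 0): 17 + 19 + 5 = 41
σ = (2, 0, 1): 4 + 1 + 28 = 33
σ = (2, 1, 0): 4 + 23 + 5 = 32
Optimal value attained by: σ = (1, 0, 2).
Answer: det⊕(A) = 17; verdict: NONSINGULAR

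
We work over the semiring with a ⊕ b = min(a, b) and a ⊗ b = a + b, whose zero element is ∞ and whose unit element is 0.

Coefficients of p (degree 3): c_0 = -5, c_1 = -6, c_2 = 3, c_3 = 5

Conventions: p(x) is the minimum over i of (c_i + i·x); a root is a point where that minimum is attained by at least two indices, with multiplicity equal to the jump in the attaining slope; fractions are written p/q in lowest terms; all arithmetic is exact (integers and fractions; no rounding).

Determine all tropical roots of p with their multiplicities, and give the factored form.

hull edge (i=0, c=-5) to (i=1, c=-6): slope -1, span 1
hull edge (i=1, c=-6) to (i=3, c=5): slope 11/2, span 2
Factored form: p(x) = 5 ⊗ (x ⊕ (-11/2)) ⊗ (x ⊕ (-11/2)) ⊗ (x ⊕ 1)
Answer: roots = -11/2 (mult 2), 1 (mult 1)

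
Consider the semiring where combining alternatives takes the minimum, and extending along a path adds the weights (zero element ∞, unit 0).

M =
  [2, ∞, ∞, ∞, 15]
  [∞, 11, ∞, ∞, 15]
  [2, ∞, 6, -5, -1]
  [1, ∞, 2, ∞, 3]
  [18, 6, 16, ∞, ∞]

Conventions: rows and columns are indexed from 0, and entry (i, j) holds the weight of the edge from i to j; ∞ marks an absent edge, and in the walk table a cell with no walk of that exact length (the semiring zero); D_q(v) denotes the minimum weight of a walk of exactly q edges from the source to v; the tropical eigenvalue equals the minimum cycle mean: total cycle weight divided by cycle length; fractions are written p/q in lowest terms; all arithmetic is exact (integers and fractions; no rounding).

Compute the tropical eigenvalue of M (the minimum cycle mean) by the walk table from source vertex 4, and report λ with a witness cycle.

q=0: [∞, ∞, ∞, ∞, 0]
q=1: [18, 6, 16, ∞, ∞]
q=2: [18, 17, 22, 11, 15]
q=3: [12, 21, 13, 17, 14]
q=4: [14, 20, 19, 8, 12]
q=5: [9, 18, 10, 14, 11]
Optimal cycle mean attained by: cycle 2->3->2, total (-5) + 2, length 2.
Answer: λ = -3/2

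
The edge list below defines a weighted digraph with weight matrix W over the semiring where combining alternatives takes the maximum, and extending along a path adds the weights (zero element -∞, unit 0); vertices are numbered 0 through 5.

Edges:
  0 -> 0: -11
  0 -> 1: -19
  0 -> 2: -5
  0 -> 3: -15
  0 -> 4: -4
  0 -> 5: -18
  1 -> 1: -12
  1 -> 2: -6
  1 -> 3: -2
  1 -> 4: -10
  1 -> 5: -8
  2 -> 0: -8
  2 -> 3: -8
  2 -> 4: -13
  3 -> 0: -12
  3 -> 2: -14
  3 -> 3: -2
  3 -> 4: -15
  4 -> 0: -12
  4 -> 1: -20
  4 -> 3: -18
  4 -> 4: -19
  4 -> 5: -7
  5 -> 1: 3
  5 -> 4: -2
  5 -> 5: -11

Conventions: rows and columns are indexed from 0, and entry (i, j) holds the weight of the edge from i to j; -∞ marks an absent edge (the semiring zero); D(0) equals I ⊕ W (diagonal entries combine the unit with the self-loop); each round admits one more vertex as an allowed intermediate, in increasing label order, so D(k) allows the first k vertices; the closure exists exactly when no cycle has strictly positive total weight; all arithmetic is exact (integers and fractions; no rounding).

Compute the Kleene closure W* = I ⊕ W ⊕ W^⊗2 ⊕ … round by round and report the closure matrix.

D(0):
  [0, -19, -5, -15, -4, -18]
  [-∞, 0, -6, -2, -10, -8]
  [-8, -∞, 0, -8, -13, -∞]
  [-12, -∞, -14, 0, -15, -∞]
  [-12, -20, -∞, -18, 0, -7]
  [-∞, 3, -∞, -∞, -2, 0]
D(1):
  [0, -19, -5, -15, -4, -18]
  [-∞, 0, -6, -2, -10, -8]
  [-8, -27, 0, -8, -12, -26]
  [-12, -31, -14, 0, -15, -30]
  [-12, -20, -17, -18, 0, -7]
  [-∞, 3, -∞, -∞, -2, 0]
D(2):
  [0, -19, -5, -15, -4, -18]
  [-∞, 0, -6, -2, -10, -8]
  [-8, -27, 0, -8, -12, -26]
  [-12, -31, -14, 0, -15, -30]
  [-12, -20, -17, -18, 0, -7]
  [-∞, 3, -3, 1, -2, 0]
D(3):
  [0, -19, -5, -13, -4, -18]
  [-14, 0, -6, -2, -10, -8]
  [-8, -27, 0, -8, -12, -26]
  [-12, -31, -14, 0, -15, -30]
  [-12, -20, -17, -18, 0, -7]
  [-11, 3, -3, 1, -2, 0]
D(4):
  [0, -19, -5, -13, -4, -18]
  [-14, 0, -6, -2, -10, -8]
  [-8, -27, 0, -8, -12, -26]
  [-12, -31, -14, 0, -15, -30]
  [-12, -20, -17, -18, 0, -7]
  [-11, 3, -3, 1, -2, 0]
D(5):
  [0, -19, -5, -13, -4, -11]
  [-14, 0, -6, -2, -10, -8]
  [-8, -27, 0, -8, -12, -19]
  [-12, -31, -14, 0, -15, -22]
  [-12, -20, -17, -18, 0, -7]
  [-11, 3, -3, 1, -2, 0]
D(6):
  [0, -8, -5, -10, -4, -11]
  [-14, 0, -6, -2, -10, -8]
  [-8, -16, 0, -8, -12, -19]
  [-12, -19, -14, 0, -15, -22]
  [-12, -4, -10, -6, 0, -7]
  [-11, 3, -3, 1, -2, 0]
Answer: W* = [[0, -8, -5, -10, -4, -11], [-14, 0, -6, -2, -10, -8], [-8, -16, 0, -8, -12, -19], [-12, -19, -14, 0, -15, -22], [-12, -4, -10, -6, 0, -7], [-11, 3, -3, 1, -2, 0]]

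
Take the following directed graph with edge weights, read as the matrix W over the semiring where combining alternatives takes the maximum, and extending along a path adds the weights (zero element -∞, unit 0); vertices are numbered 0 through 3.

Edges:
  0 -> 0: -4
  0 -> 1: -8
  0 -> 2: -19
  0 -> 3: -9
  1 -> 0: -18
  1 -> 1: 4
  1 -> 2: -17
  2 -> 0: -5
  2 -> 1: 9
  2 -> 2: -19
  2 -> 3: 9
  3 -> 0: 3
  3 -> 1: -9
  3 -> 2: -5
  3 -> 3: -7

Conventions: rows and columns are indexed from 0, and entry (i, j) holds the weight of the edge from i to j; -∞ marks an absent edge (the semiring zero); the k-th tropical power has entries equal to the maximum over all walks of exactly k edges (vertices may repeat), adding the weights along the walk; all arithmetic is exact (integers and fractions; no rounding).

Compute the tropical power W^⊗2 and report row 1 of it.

W^⊗2:
  [-6, -4, -14, -10]
  [-14, 8, -13, -8]
  [12, 13, 4, 2]
  [-1, 4, -12, 4]
Answer: row 1 of W^⊗2 = [-14, 8, -13, -8]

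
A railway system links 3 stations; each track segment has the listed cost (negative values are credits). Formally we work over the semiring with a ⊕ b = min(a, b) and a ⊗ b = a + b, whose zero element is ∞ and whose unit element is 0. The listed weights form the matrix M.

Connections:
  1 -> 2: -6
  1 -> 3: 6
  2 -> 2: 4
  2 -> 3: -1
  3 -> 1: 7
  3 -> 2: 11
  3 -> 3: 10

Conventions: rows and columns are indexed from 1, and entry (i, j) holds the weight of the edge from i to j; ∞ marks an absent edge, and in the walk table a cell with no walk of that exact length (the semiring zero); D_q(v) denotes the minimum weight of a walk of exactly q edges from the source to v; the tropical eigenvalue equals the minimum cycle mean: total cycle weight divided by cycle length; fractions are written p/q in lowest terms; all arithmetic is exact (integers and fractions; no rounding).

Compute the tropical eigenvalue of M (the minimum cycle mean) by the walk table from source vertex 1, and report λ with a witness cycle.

q=0: [0, ∞, ∞]
q=1: [∞, -6, 6]
q=2: [13, -2, -7]
q=3: [0, 2, -3]
Optimal cycle mean attained by: cycle 1->2->3->1, total (-6) + (-1) + 7, length 3.
Answer: λ = 0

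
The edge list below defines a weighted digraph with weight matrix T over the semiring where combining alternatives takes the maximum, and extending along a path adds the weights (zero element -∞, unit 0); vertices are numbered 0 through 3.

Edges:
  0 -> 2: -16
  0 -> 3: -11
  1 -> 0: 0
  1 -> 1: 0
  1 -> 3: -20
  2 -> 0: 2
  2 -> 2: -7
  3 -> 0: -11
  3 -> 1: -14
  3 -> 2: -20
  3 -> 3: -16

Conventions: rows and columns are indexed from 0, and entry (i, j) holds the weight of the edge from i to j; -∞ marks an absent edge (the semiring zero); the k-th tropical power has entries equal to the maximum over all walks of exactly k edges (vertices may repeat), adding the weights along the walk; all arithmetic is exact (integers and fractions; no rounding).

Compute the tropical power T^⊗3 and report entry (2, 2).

T^⊗2:
  [-14, -25, -23, -27]
  [0, 0, -16, -11]
  [-5, -∞, -14, -9]
  [-14, -14, -27, -22]
T^⊗3:
  [-21, -25, -30, -25]
  [0, 0, -16, -11]
  [-12, -23, -21, -16]
  [-14, -14, -30, -25]
Key observation: the optimum is the walk 2->0->2->2, with weight 2 + (-16) + (-7) = -21.
Optimal value attained by: walk 2->0->2->2.
Answer: (T^⊗3)[2][2] = -21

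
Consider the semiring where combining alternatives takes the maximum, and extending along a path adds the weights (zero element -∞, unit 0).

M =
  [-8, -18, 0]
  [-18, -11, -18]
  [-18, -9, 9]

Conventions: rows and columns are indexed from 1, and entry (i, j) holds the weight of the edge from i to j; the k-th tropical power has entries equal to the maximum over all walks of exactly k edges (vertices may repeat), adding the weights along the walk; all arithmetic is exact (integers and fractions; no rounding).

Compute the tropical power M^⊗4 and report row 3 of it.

M^⊗2:
  [-16, -9, 9]
  [-26, -22, -9]
  [-9, 0, 18]
M^⊗3:
  [-9, 0, 18]
  [-27, -18, 0]
  [0, 9, 27]
M^⊗4:
  [0, 9, 27]
  [-18, -9, 9]
  [9, 18, 36]
Answer: row 3 of M^⊗4 = [9, 18, 36]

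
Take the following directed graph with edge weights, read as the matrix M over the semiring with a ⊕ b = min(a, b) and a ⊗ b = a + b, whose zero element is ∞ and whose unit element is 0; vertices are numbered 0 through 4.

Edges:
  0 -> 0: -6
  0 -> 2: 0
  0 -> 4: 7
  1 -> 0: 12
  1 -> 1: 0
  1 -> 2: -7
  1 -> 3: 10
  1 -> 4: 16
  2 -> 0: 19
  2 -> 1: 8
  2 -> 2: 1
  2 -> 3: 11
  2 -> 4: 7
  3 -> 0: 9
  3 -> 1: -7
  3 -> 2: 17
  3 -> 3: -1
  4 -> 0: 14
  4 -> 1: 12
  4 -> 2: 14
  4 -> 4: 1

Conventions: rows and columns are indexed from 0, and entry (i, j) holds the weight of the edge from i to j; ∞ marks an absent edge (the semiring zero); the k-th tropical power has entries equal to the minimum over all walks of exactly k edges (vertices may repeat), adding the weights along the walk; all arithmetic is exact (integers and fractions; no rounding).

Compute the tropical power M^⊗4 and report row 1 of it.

M^⊗2:
  [-12, 8, -6, 11, 1]
  [6, 0, -7, 4, 0]
  [13, 4, 1, 10, 8]
  [3, -8, -14, -2, 9]
  [8, 12, 5, 22, 2]
M^⊗3:
  [-18, 2, -12, 5, -5]
  [0, -3, -7, 3, 0]
  [7, 3, -3, 9, 8]
  [-3, -9, -15, -3, -7]
  [2, 12, 5, 16, 3]
M^⊗4:
  [-24, -4, -18, -1, -11]
  [-6, -4, -10, 2, 0]
  [1, 2, -4, 8, 4]
  [-9, -10, -16, -4, -8]
  [-4, 9, 2, 15, 4]
Answer: row 1 of M^⊗4 = [-6, -4, -10, 2, 0]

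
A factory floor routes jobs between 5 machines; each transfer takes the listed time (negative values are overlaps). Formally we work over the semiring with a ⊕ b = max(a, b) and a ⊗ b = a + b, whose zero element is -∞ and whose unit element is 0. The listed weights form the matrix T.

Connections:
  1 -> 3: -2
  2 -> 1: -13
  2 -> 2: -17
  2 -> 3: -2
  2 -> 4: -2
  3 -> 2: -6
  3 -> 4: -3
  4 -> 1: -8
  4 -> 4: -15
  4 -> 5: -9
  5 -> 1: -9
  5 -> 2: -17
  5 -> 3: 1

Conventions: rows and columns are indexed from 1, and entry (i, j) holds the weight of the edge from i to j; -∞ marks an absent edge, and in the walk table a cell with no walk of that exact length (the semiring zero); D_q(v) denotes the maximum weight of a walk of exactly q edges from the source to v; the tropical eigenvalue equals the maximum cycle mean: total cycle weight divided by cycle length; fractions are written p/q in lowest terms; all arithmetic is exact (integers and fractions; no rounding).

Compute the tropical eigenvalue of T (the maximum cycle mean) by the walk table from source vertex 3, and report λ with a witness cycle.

q=0: [-∞, -∞, 0, -∞, -∞]
q=1: [-∞, -6, -∞, -3, -∞]
q=2: [-11, -23, -8, -8, -12]
q=3: [-16, -14, -11, -11, -17]
q=4: [-19, -17, -16, -14, -20]
q=5: [-22, -22, -19, -19, -23]
Optimal cycle mean attained by: cycle 3->4->5->3, total (-3) + (-9) + 1, length 3.
Answer: λ = -11/3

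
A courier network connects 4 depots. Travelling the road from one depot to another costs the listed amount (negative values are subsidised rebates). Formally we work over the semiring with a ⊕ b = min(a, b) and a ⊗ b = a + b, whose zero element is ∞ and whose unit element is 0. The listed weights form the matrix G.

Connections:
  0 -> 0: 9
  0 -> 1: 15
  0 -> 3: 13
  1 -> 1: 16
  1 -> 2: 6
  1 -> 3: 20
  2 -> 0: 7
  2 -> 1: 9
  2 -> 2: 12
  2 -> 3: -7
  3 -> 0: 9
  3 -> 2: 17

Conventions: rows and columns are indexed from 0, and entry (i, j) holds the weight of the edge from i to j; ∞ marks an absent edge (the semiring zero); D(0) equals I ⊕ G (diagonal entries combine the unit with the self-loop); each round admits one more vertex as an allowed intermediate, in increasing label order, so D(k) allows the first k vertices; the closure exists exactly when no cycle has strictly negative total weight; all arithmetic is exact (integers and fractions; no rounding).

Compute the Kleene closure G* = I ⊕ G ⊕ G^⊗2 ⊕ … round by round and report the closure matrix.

D(0):
  [0, 15, ∞, 13]
  [∞, 0, 6, 20]
  [7, 9, 0, -7]
  [9, ∞, 17, 0]
D(1):
  [0, 15, ∞, 13]
  [∞, 0, 6, 20]
  [7, 9, 0, -7]
  [9, 24, 17, 0]
D(2):
  [0, 15, 21, 13]
  [∞, 0, 6, 20]
  [7, 9, 0, -7]
  [9, 24, 17, 0]
D(3):
  [0, 15, 21, 13]
  [13, 0, 6, -1]
  [7, 9, 0, -7]
  [9, 24, 17, 0]
D(4):
  [0, 15, 21, 13]
  [8, 0, 6, -1]
  [2, 9, 0, -7]
  [9, 24, 17, 0]
Answer: G* = [[0, 15, 21, 13], [8, 0, 6, -1], [2, 9, 0, -7], [9, 24, 17, 0]]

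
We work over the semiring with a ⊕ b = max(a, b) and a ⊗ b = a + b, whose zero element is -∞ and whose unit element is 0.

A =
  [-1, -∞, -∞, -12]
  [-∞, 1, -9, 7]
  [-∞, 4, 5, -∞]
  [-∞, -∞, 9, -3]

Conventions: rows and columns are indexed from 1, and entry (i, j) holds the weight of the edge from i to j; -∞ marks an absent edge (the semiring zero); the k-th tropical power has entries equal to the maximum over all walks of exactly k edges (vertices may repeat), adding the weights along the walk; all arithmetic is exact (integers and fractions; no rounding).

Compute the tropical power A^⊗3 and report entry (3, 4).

A^⊗2:
  [-2, -∞, -3, -13]
  [-∞, 2, 16, 8]
  [-∞, 9, 10, 11]
  [-∞, 13, 14, -6]
A^⊗3:
  [-3, 1, 2, -14]
  [-∞, 20, 21, 9]
  [-∞, 14, 20, 16]
  [-∞, 18, 19, 20]
Key observation: the optimum is the walk 3->3->2->4, with weight 5 + 4 + 7 = 16.
Optimal value attained by: walk 3->3->2->4.
Answer: (A^⊗3)[3][4] = 16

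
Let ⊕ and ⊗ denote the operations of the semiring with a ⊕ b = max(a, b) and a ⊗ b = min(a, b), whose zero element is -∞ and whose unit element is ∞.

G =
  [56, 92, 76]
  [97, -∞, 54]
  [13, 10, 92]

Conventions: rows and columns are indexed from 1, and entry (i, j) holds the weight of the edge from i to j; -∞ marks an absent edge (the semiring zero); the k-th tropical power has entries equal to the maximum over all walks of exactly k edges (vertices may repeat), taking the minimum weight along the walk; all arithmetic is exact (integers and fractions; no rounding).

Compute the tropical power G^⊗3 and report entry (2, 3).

G^⊗2:
  [92, 56, 76]
  [56, 92, 76]
  [13, 13, 92]
G^⊗3:
  [56, 92, 76]
  [92, 56, 76]
  [13, 13, 92]
Key observation: the optimum is the walk 2->1->3->3, with weight 97 min 76 min 92 = 76.
Optimal value attained by: walk 2->1->3->3.
Answer: (G^⊗3)[2][3] = 76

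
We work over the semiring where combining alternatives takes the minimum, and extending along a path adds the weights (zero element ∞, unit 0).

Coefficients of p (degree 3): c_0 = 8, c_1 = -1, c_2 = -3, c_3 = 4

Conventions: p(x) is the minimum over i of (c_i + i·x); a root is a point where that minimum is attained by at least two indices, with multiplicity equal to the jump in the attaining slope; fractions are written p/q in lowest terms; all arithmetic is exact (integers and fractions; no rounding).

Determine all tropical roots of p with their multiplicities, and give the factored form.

hull edge (i=0, c=8) to (i=1, c=-1): slope -9, span 1
hull edge (i=1, c=-1) to (i=2, c=-3): slope -2, span 1
hull edge (i=2, c=-3) to (i=3, c=4): slope 7, span 1
Factored form: p(x) = 4 ⊗ (x ⊕ (-7)) ⊗ (x ⊕ 2) ⊗ (x ⊕ 9)
Answer: roots = -7 (mult 1), 2 (mult 1), 9 (mult 1)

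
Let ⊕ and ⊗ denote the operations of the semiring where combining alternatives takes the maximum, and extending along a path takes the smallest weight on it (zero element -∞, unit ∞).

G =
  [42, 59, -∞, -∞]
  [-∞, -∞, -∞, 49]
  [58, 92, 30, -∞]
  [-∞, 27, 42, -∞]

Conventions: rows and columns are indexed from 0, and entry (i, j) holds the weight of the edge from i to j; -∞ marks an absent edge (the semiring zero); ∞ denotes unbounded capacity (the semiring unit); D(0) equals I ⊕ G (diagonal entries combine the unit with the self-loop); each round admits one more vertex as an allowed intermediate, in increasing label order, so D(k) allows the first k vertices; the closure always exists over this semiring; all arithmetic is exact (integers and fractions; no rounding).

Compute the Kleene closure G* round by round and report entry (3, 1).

D(0):
  [∞, 59, -∞, -∞]
  [-∞, ∞, -∞, 49]
  [58, 92, ∞, -∞]
  [-∞, 27, 42, ∞]
D(1):
  [∞, 59, -∞, -∞]
  [-∞, ∞, -∞, 49]
  [58, 92, ∞, -∞]
  [-∞, 27, 42, ∞]
D(2):
  [∞, 59, -∞, 49]
  [-∞, ∞, -∞, 49]
  [58, 92, ∞, 49]
  [-∞, 27, 42, ∞]
D(3):
  [∞, 59, -∞, 49]
  [-∞, ∞, -∞, 49]
  [58, 92, ∞, 49]
  [42, 42, 42, ∞]
D(4):
  [∞, 59, 42, 49]
  [42, ∞, 42, 49]
  [58, 92, ∞, 49]
  [42, 42, 42, ∞]
Answer: G*[3][1] = 42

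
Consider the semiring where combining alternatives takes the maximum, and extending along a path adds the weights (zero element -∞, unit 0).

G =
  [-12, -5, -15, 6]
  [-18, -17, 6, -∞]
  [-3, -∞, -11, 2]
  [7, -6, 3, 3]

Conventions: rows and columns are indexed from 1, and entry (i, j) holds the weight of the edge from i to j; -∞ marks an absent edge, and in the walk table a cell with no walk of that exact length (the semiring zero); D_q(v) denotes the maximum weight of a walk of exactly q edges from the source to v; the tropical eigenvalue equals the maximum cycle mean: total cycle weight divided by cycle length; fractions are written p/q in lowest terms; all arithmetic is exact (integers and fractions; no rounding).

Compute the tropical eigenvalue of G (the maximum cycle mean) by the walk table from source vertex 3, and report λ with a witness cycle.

q=0: [-∞, -∞, 0, -∞]
q=1: [-3, -∞, -11, 2]
q=2: [9, -4, 5, 5]
q=3: [12, 4, 8, 15]
q=4: [22, 9, 18, 18]
Optimal cycle mean attained by: cycle 1->4->1, total 6 + 7, length 2.
Answer: λ = 13/2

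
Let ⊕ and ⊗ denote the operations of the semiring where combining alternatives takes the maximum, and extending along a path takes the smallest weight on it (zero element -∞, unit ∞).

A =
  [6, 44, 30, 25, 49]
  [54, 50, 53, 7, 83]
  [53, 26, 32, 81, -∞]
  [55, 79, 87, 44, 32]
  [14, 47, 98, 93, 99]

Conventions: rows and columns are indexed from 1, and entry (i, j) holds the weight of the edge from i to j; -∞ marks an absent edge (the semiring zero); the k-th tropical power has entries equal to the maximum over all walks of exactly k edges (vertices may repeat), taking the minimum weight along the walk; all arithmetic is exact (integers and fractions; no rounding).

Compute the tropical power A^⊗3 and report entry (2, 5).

A^⊗2:
  [44, 47, 49, 49, 49]
  [53, 50, 83, 83, 83]
  [55, 79, 81, 44, 49]
  [54, 50, 53, 81, 79]
  [55, 79, 98, 93, 99]
A^⊗3:
  [49, 49, 49, 49, 49]
  [55, 79, 83, 83, 83]
  [54, 50, 53, 81, 79]
  [55, 79, 81, 79, 79]
  [55, 79, 98, 93, 99]
Key observation: the optimum is the walk 2->5->5->5, with weight 83 min 99 min 99 = 83.
Optimal value attained by: walk 2->5->5->5.
Answer: (A^⊗3)[2][5] = 83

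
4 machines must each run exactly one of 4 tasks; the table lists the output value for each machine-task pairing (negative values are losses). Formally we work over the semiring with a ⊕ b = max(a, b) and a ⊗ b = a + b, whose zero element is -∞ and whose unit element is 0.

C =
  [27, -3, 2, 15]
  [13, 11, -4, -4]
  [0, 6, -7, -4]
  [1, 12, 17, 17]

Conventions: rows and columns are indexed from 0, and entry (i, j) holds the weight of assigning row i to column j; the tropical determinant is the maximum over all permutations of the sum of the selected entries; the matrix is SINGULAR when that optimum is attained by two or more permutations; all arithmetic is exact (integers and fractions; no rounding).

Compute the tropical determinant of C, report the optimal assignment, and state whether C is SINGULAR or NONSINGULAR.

σ = (0, 1, 2, 3): 27 + 11 + (-7) + 17 = 48
σ = (0, 1, 3, 2): 27 + 11 + (-4) + 17 = 51
σ = (0, 2, 1, 3): 27 + (-4) + 6 + 17 = 46
σ = (0, 2, 3, 1): 27 + (-4) + (-4) + 12 = 31
σ = (0, 3, 1, 2): 27 + (-4) + 6 + 17 = 46
σ = (0, 3, 2, 1): 27 + (-4) + (-7) + 12 = 28
σ = (1, 0, 2, 3): (-3) + 13 + (-7) + 17 = 20
σ = (1, 0, 3, 2): (-3) + 13 + (-4) + 17 = 23
σ = (1, 2, 0, 3): (-3) + (-4) + 0 + 17 = 10
σ = (1, 2, 3, 0): (-3) + (-4) + (-4) + 1 = -10
σ = (1, 3, 0, 2): (-3) + (-4) + 0 + 17 = 10
σ = (1, 3, 2, 0): (-3) + (-4) + (-7) + 1 = -13
σ = (2, 0, 1, 3): 2 + 13 + 6 + 17 = 38
σ = (2, 0, 3, 1): 2 + 13 + (-4) + 12 = 23
σ = (2, 1, 0, 3): 2 + 11 + 0 + 17 = 30
σ = (2, 1, 3, 0): 2 + 11 + (-4) + 1 = 10
σ = (2, 3, 0, 1): 2 + (-4) + 0 + 12 = 10
σ = (2, 3, 1, 0): 2 + (-4) + 6 + 1 = 5
σ = (3, 0, 1, 2): 15 + 13 + 6 + 17 = 51
σ = (3, 0, 2, 1): 15 + 13 + (-7) + 12 = 33
σ = (3, 1, 0, 2): 15 + 11 + 0 + 17 = 43
σ = (3, 1, 2, 0): 15 + 11 + (-7) + 1 = 20
σ = (3, 2, 0, 1): 15 + (-4) + 0 + 12 = 23
σ = (3, 2, 1, 0): 15 + (-4) + 6 + 1 = 18
Optimal value attained by: σ = (0, 1, 3, 2).
Answer: det⊕(C) = 51; verdict: SINGULAR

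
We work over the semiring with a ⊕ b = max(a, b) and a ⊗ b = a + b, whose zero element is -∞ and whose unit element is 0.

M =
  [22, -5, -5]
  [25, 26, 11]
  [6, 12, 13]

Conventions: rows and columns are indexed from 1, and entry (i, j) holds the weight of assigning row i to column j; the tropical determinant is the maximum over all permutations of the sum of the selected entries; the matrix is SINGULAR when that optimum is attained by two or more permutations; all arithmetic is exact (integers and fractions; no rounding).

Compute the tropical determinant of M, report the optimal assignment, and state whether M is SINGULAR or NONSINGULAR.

σ = (1, 2, 3): 22 + 26 + 13 = 61
σ = (1, 3, 2): 22 + 11 + 12 = 45
σ = (2, 1, 3): (-5) + 25 + 13 = 33
σ = (2, 3, 1): (-5) + 11 + 6 = 12
σ = (3, 1, 2): (-5) + 25 + 12 = 32
σ = (3, 2, 1): (-5) + 26 + 6 = 27
Optimal value attained by: σ = (1, 2, 3).
Answer: det⊕(M) = 61; verdict: NONSINGULAR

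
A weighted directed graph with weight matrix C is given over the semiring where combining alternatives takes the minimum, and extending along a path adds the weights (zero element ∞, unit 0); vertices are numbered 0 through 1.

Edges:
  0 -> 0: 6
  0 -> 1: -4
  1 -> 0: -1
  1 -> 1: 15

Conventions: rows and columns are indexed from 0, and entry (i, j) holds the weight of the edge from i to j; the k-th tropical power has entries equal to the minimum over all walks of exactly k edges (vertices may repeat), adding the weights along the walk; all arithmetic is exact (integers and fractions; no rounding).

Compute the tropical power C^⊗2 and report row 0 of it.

C^⊗2:
  [-5, 2]
  [5, -5]
Answer: row 0 of C^⊗2 = [-5, 2]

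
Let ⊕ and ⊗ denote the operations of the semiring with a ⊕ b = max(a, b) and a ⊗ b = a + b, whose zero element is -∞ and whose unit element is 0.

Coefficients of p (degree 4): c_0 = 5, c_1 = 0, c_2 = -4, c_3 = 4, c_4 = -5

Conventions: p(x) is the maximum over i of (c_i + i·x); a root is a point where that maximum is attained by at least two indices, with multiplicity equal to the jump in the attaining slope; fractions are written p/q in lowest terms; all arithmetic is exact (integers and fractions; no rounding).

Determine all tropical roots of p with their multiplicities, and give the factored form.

hull edge (i=0, c=5) to (i=3, c=4): slope -1/3, span 3
hull edge (i=3, c=4) to (i=4, c=-5): slope -9, span 1
Factored form: p(x) = -5 ⊗ (x ⊕ 1/3) ⊗ (x ⊕ 1/3) ⊗ (x ⊕ 1/3) ⊗ (x ⊕ 9)
Answer: roots = 1/3 (mult 3), 9 (mult 1)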